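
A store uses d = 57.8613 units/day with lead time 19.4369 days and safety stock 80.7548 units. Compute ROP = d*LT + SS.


d*LT = 57.8613 * 19.4369 = 1124.6443
ROP = 1124.6443 + 80.7548 = 1205.3991

1205.3991 units


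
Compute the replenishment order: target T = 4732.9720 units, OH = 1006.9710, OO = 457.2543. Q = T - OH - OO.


Inventory position = OH + OO = 1006.9710 + 457.2543 = 1464.2253
Q = 4732.9720 - 1464.2253 = 3268.7467

3268.7467 units


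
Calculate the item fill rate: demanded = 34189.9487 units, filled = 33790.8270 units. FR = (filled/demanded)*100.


FR = 33790.8270 / 34189.9487 * 100 = 98.8326

98.8326%


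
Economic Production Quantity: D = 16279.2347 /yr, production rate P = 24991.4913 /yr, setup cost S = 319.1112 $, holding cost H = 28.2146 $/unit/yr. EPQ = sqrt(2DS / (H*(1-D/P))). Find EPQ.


1 - D/P = 1 - 0.6514 = 0.3486
H*(1-D/P) = 9.8359
2DS = 10389772.2404
EPQ = sqrt(1056315.4787) = 1027.7721

1027.7721 units


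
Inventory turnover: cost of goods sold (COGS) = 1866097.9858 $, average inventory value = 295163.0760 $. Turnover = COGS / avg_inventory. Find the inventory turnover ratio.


Turnover = 1866097.9858 / 295163.0760 = 6.3223

6.3223


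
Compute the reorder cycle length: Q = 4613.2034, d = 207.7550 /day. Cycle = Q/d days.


Cycle = 4613.2034 / 207.7550 = 22.2050

22.2050 days


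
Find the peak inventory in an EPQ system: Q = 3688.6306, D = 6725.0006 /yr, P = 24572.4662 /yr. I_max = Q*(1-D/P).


D/P = 0.2737
1 - D/P = 0.7263
I_max = 3688.6306 * 0.7263 = 2679.1250

2679.1250 units


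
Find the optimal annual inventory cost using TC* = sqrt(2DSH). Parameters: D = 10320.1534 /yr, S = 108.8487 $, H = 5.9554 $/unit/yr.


2*D*S*H = 13379821.8696
TC* = sqrt(13379821.8696) = 3657.8439

3657.8439 $/yr


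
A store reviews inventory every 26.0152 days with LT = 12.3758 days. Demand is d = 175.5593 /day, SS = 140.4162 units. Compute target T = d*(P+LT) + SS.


P + LT = 38.3910
d*(P+LT) = 175.5593 * 38.3910 = 6739.8971
T = 6739.8971 + 140.4162 = 6880.3133

6880.3133 units


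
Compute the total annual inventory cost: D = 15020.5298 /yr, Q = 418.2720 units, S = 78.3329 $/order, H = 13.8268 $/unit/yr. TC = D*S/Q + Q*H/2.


Ordering cost = D*S/Q = 2813.0060
Holding cost = Q*H/2 = 2891.6816
TC = 2813.0060 + 2891.6816 = 5704.6877

5704.6877 $/yr


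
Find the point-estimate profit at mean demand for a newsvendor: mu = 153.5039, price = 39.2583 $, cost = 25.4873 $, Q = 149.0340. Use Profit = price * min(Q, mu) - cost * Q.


Sales at mu = min(149.0340, 153.5039) = 149.0340
Revenue = 39.2583 * 149.0340 = 5850.8215
Total cost = 25.4873 * 149.0340 = 3798.4743
Profit = 5850.8215 - 3798.4743 = 2052.3472

2052.3472 $


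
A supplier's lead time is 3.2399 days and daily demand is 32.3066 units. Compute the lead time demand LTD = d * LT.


LTD = 32.3066 * 3.2399 = 104.6702

104.6702 units


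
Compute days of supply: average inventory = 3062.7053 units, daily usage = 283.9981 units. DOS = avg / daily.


DOS = 3062.7053 / 283.9981 = 10.7842

10.7842 days


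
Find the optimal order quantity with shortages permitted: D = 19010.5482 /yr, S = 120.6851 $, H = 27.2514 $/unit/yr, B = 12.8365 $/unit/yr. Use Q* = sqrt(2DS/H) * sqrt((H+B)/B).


sqrt(2DS/H) = 410.3408
sqrt((H+B)/B) = 1.7672
Q* = 410.3408 * 1.7672 = 725.1504

725.1504 units


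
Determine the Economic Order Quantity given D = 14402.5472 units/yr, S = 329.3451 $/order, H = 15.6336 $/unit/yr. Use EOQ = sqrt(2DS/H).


2*D*S = 2 * 14402.5472 * 329.3451 = 9486816.6957
2*D*S/H = 606822.2735
EOQ = sqrt(606822.2735) = 778.9880

778.9880 units


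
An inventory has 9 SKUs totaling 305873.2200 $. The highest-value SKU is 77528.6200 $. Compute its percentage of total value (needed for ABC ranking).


Top item = 77528.6200
Total = 305873.2200
Percentage = 77528.6200 / 305873.2200 * 100 = 25.3467

25.3467%


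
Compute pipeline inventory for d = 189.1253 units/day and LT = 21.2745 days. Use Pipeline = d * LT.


Pipeline = 189.1253 * 21.2745 = 4023.5462

4023.5462 units


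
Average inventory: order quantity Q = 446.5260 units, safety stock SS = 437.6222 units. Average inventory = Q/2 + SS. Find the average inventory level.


Q/2 = 223.2630
Avg = 223.2630 + 437.6222 = 660.8852

660.8852 units


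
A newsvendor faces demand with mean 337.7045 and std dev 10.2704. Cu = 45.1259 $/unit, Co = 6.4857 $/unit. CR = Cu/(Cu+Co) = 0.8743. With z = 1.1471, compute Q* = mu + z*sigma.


CR = Cu/(Cu+Co) = 45.1259/(45.1259+6.4857) = 0.8743
z = 1.1471
Q* = 337.7045 + 1.1471 * 10.2704 = 349.4857

349.4857 units


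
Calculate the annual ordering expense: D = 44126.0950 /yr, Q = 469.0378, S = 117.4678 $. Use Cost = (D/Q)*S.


Number of orders = D/Q = 94.0779
Cost = 94.0779 * 117.4678 = 11051.1249

11051.1249 $/yr


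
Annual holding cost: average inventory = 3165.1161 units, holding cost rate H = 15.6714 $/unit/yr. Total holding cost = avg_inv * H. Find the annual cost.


Cost = 3165.1161 * 15.6714 = 49601.8004

49601.8004 $/yr


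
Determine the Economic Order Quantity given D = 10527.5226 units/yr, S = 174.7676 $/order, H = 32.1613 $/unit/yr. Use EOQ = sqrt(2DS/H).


2*D*S = 2 * 10527.5226 * 174.7676 = 3679739.7175
2*D*S/H = 114415.1423
EOQ = sqrt(114415.1423) = 338.2531

338.2531 units


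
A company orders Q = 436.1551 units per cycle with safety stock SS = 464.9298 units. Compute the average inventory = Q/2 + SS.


Q/2 = 218.0776
Avg = 218.0776 + 464.9298 = 683.0073

683.0073 units


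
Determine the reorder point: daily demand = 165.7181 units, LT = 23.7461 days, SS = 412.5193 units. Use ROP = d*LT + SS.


d*LT = 165.7181 * 23.7461 = 3935.1586
ROP = 3935.1586 + 412.5193 = 4347.6779

4347.6779 units


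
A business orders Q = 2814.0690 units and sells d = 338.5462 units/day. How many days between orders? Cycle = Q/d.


Cycle = 2814.0690 / 338.5462 = 8.3122

8.3122 days


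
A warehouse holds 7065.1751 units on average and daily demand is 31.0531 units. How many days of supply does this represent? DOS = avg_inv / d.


DOS = 7065.1751 / 31.0531 = 227.5192

227.5192 days


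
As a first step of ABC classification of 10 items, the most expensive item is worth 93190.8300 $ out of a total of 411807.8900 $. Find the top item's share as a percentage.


Top item = 93190.8300
Total = 411807.8900
Percentage = 93190.8300 / 411807.8900 * 100 = 22.6297

22.6297%


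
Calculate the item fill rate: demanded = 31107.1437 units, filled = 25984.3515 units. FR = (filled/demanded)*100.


FR = 25984.3515 / 31107.1437 * 100 = 83.5318

83.5318%


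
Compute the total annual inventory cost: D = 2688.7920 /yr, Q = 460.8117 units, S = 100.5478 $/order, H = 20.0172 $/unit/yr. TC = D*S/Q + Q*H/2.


Ordering cost = D*S/Q = 586.6868
Holding cost = Q*H/2 = 4612.0800
TC = 586.6868 + 4612.0800 = 5198.7667

5198.7667 $/yr


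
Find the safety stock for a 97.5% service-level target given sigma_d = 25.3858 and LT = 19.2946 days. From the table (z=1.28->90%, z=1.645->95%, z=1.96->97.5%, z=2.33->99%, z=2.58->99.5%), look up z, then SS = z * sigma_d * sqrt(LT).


From the table, SL = 97.5% corresponds to z = 1.96
sqrt(LT) = sqrt(19.2946) = 4.3926
SS = 1.96 * 25.3858 * 4.3926 = 218.5570

218.5570 units


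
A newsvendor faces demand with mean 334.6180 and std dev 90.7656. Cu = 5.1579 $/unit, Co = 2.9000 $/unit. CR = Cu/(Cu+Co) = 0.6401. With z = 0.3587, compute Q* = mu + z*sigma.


CR = Cu/(Cu+Co) = 5.1579/(5.1579+2.9000) = 0.6401
z = 0.3587
Q* = 334.6180 + 0.3587 * 90.7656 = 367.1756

367.1756 units


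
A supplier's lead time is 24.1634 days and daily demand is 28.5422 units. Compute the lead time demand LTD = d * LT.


LTD = 28.5422 * 24.1634 = 689.6766

689.6766 units


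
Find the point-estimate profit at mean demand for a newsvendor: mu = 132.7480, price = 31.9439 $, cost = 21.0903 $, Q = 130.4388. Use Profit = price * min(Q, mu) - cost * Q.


Sales at mu = min(130.4388, 132.7480) = 130.4388
Revenue = 31.9439 * 130.4388 = 4166.7240
Total cost = 21.0903 * 130.4388 = 2750.9934
Profit = 4166.7240 - 2750.9934 = 1415.7306

1415.7306 $


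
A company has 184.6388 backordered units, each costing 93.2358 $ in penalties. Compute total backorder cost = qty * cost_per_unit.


Total = 184.6388 * 93.2358 = 17214.9462

17214.9462 $


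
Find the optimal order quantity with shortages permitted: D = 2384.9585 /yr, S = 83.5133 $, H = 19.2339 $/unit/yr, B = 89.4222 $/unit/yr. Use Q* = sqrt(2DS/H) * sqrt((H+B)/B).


sqrt(2DS/H) = 143.9128
sqrt((H+B)/B) = 1.1023
Q* = 143.9128 * 1.1023 = 158.6368

158.6368 units


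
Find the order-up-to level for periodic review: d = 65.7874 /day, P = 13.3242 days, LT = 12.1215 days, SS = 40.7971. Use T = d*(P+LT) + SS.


P + LT = 25.4457
d*(P+LT) = 65.7874 * 25.4457 = 1674.0064
T = 1674.0064 + 40.7971 = 1714.8035

1714.8035 units


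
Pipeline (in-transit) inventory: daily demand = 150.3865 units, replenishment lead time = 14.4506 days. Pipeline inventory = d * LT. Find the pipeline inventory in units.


Pipeline = 150.3865 * 14.4506 = 2173.1752

2173.1752 units


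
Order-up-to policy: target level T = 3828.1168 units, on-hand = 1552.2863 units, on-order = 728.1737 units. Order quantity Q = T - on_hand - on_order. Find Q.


Inventory position = OH + OO = 1552.2863 + 728.1737 = 2280.4600
Q = 3828.1168 - 2280.4600 = 1547.6568

1547.6568 units


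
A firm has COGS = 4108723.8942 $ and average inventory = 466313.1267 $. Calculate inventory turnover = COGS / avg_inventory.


Turnover = 4108723.8942 / 466313.1267 = 8.8111

8.8111


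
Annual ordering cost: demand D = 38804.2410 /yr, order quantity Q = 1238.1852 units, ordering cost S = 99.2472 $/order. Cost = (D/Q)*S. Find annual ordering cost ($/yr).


Number of orders = D/Q = 31.3396
Cost = 31.3396 * 99.2472 = 3110.3685

3110.3685 $/yr


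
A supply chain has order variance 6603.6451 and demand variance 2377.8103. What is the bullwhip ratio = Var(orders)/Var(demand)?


BW = 6603.6451 / 2377.8103 = 2.7772

2.7772


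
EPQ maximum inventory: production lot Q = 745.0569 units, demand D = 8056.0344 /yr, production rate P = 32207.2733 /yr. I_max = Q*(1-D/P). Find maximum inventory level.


D/P = 0.2501
1 - D/P = 0.7499
I_max = 745.0569 * 0.7499 = 558.6951

558.6951 units


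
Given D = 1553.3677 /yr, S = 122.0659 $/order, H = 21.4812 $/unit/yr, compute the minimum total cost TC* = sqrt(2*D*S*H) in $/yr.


2*D*S*H = 8146239.2749
TC* = sqrt(8146239.2749) = 2854.1617

2854.1617 $/yr


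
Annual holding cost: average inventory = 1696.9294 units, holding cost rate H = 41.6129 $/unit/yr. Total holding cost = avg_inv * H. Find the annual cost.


Cost = 1696.9294 * 41.6129 = 70614.1534

70614.1534 $/yr


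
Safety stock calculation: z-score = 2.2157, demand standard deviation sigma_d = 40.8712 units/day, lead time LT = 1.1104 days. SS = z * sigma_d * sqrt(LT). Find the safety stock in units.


sqrt(LT) = sqrt(1.1104) = 1.0538
SS = 2.2157 * 40.8712 * 1.0538 = 95.4263

95.4263 units


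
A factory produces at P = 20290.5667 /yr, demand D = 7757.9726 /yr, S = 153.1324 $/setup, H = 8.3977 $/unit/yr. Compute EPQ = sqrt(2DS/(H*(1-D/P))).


1 - D/P = 1 - 0.3823 = 0.6177
H*(1-D/P) = 5.1869
2DS = 2375993.9267
EPQ = sqrt(458076.6693) = 676.8136

676.8136 units


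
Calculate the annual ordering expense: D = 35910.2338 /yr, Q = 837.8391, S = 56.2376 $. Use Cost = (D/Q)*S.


Number of orders = D/Q = 42.8605
Cost = 42.8605 * 56.2376 = 2410.3737

2410.3737 $/yr


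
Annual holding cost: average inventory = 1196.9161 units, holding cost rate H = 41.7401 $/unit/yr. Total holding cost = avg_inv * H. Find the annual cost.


Cost = 1196.9161 * 41.7401 = 49959.3977

49959.3977 $/yr


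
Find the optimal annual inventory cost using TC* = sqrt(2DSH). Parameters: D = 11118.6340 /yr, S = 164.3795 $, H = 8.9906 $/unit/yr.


2*D*S*H = 32863798.6575
TC* = sqrt(32863798.6575) = 5732.6956

5732.6956 $/yr


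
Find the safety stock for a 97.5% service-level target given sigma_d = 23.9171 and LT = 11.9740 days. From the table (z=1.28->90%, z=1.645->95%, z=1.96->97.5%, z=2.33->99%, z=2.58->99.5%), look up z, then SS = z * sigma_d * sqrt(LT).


From the table, SL = 97.5% corresponds to z = 1.96
sqrt(LT) = sqrt(11.9740) = 3.4603
SS = 1.96 * 23.9171 * 3.4603 = 162.2125

162.2125 units


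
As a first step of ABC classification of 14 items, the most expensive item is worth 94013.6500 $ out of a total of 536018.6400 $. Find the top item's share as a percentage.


Top item = 94013.6500
Total = 536018.6400
Percentage = 94013.6500 / 536018.6400 * 100 = 17.5393

17.5393%


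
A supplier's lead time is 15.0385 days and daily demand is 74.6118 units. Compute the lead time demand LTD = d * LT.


LTD = 74.6118 * 15.0385 = 1122.0496

1122.0496 units


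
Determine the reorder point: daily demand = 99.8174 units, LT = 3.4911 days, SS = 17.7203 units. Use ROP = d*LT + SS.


d*LT = 99.8174 * 3.4911 = 348.4725
ROP = 348.4725 + 17.7203 = 366.1928

366.1928 units


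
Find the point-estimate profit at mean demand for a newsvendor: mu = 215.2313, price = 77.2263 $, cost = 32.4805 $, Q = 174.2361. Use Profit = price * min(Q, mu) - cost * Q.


Sales at mu = min(174.2361, 215.2313) = 174.2361
Revenue = 77.2263 * 174.2361 = 13455.6093
Total cost = 32.4805 * 174.2361 = 5659.2756
Profit = 13455.6093 - 5659.2756 = 7796.3337

7796.3337 $


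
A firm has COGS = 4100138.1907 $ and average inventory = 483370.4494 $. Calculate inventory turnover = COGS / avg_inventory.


Turnover = 4100138.1907 / 483370.4494 = 8.4824

8.4824


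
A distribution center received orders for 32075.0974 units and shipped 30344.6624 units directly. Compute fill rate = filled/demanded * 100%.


FR = 30344.6624 / 32075.0974 * 100 = 94.6051

94.6051%


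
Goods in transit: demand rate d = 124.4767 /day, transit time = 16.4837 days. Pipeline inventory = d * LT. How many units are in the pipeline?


Pipeline = 124.4767 * 16.4837 = 2051.8366

2051.8366 units


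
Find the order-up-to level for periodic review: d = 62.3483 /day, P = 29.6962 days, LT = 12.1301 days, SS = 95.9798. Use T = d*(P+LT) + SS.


P + LT = 41.8263
d*(P+LT) = 62.3483 * 41.8263 = 2607.7987
T = 2607.7987 + 95.9798 = 2703.7785

2703.7785 units


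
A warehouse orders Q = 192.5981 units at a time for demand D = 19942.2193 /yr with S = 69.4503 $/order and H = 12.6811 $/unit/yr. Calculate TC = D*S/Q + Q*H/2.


Ordering cost = D*S/Q = 7191.1048
Holding cost = Q*H/2 = 1221.1779
TC = 7191.1048 + 1221.1779 = 8412.2826

8412.2826 $/yr


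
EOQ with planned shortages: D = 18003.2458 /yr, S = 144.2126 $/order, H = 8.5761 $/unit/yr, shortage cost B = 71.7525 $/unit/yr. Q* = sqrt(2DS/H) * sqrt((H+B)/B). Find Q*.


sqrt(2DS/H) = 778.1209
sqrt((H+B)/B) = 1.0581
Q* = 778.1209 * 1.0581 = 823.3105

823.3105 units


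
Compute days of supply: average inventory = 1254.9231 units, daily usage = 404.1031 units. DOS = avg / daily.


DOS = 1254.9231 / 404.1031 = 3.1055

3.1055 days


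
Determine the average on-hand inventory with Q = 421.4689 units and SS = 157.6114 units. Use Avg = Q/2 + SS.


Q/2 = 210.7345
Avg = 210.7345 + 157.6114 = 368.3459

368.3459 units


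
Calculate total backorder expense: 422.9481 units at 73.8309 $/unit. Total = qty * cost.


Total = 422.9481 * 73.8309 = 31226.6389

31226.6389 $


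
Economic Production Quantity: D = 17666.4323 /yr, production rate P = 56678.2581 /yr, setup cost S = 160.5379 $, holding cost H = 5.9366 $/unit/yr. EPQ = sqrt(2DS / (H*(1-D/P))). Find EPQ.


1 - D/P = 1 - 0.3117 = 0.6883
H*(1-D/P) = 4.0862
2DS = 5672263.8839
EPQ = sqrt(1388157.8627) = 1178.2011

1178.2011 units


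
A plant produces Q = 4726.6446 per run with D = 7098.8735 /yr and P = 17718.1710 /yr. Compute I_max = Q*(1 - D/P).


D/P = 0.4007
1 - D/P = 0.5993
I_max = 4726.6446 * 0.5993 = 2832.8909

2832.8909 units


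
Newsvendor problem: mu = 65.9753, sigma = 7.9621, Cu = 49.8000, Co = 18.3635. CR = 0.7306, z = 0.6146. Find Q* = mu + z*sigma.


CR = Cu/(Cu+Co) = 49.8000/(49.8000+18.3635) = 0.7306
z = 0.6146
Q* = 65.9753 + 0.6146 * 7.9621 = 70.8688

70.8688 units


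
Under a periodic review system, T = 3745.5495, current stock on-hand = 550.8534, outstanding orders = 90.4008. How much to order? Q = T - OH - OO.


Inventory position = OH + OO = 550.8534 + 90.4008 = 641.2542
Q = 3745.5495 - 641.2542 = 3104.2953

3104.2953 units


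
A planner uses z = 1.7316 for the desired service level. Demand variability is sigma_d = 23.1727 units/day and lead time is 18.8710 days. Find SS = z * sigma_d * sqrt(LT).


sqrt(LT) = sqrt(18.8710) = 4.3441
SS = 1.7316 * 23.1727 * 4.3441 = 174.3097

174.3097 units


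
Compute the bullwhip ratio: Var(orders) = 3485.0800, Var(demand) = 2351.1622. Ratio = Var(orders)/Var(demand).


BW = 3485.0800 / 2351.1622 = 1.4823

1.4823


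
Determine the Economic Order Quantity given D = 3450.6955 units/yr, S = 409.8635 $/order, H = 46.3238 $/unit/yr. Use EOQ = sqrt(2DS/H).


2*D*S = 2 * 3450.6955 * 409.8635 = 2828628.2701
2*D*S/H = 61062.0949
EOQ = sqrt(61062.0949) = 247.1075

247.1075 units


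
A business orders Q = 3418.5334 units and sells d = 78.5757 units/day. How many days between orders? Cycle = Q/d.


Cycle = 3418.5334 / 78.5757 = 43.5062

43.5062 days


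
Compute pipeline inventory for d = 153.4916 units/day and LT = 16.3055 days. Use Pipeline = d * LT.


Pipeline = 153.4916 * 16.3055 = 2502.7573

2502.7573 units


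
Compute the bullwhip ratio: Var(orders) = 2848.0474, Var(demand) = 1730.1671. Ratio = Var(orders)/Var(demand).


BW = 2848.0474 / 1730.1671 = 1.6461

1.6461


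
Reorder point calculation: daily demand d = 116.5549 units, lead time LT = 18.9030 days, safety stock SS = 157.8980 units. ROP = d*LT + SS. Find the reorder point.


d*LT = 116.5549 * 18.9030 = 2203.2373
ROP = 2203.2373 + 157.8980 = 2361.1353

2361.1353 units


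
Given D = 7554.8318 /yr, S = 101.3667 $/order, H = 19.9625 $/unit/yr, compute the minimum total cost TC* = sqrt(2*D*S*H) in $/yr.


2*D*S*H = 30574899.1172
TC* = sqrt(30574899.1172) = 5529.4574

5529.4574 $/yr


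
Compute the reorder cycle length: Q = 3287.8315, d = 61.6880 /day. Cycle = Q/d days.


Cycle = 3287.8315 / 61.6880 = 53.2977

53.2977 days


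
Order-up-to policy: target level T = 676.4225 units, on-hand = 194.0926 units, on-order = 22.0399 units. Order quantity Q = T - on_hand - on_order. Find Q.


Inventory position = OH + OO = 194.0926 + 22.0399 = 216.1325
Q = 676.4225 - 216.1325 = 460.2900

460.2900 units


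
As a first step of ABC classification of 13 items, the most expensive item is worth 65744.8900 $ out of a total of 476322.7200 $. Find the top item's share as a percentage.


Top item = 65744.8900
Total = 476322.7200
Percentage = 65744.8900 / 476322.7200 * 100 = 13.8026

13.8026%


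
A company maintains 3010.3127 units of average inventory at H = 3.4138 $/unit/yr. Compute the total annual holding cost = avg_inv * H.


Cost = 3010.3127 * 3.4138 = 10276.6055

10276.6055 $/yr


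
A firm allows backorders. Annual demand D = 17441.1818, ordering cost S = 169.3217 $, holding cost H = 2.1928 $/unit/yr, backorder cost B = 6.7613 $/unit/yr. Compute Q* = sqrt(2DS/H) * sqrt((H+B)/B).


sqrt(2DS/H) = 1641.1934
sqrt((H+B)/B) = 1.1508
Q* = 1641.1934 * 1.1508 = 1888.6680

1888.6680 units


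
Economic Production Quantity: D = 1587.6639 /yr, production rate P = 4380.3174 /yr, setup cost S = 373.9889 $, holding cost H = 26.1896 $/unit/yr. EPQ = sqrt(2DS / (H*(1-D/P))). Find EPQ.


1 - D/P = 1 - 0.3625 = 0.6375
H*(1-D/P) = 16.6971
2DS = 1187537.3511
EPQ = sqrt(71122.4879) = 266.6880

266.6880 units


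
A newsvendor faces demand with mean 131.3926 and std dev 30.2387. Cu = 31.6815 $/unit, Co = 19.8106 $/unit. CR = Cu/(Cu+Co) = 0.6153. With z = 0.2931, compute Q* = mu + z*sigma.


CR = Cu/(Cu+Co) = 31.6815/(31.6815+19.8106) = 0.6153
z = 0.2931
Q* = 131.3926 + 0.2931 * 30.2387 = 140.2556

140.2556 units


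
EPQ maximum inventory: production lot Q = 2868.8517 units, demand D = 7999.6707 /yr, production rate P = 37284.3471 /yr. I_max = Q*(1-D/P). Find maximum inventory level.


D/P = 0.2146
1 - D/P = 0.7854
I_max = 2868.8517 * 0.7854 = 2253.3154

2253.3154 units


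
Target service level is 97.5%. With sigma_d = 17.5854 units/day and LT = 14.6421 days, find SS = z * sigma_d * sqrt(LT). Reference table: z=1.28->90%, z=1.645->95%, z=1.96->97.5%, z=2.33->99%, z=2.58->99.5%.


From the table, SL = 97.5% corresponds to z = 1.96
sqrt(LT) = sqrt(14.6421) = 3.8265
SS = 1.96 * 17.5854 * 3.8265 = 131.8894

131.8894 units


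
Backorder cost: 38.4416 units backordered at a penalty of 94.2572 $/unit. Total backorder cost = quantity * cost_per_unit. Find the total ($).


Total = 38.4416 * 94.2572 = 3623.3976

3623.3976 $


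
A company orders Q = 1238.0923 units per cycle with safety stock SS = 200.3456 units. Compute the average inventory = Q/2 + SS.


Q/2 = 619.0462
Avg = 619.0462 + 200.3456 = 819.3918

819.3918 units


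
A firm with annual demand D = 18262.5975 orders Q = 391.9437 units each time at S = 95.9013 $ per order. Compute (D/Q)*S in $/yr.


Number of orders = D/Q = 46.5950
Cost = 46.5950 * 95.9013 = 4468.5164

4468.5164 $/yr


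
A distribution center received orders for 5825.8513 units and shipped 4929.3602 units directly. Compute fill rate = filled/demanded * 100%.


FR = 4929.3602 / 5825.8513 * 100 = 84.6118

84.6118%


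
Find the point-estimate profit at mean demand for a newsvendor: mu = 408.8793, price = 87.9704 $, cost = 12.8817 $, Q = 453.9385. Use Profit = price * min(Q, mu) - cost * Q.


Sales at mu = min(453.9385, 408.8793) = 408.8793
Revenue = 87.9704 * 408.8793 = 35969.2756
Total cost = 12.8817 * 453.9385 = 5847.4996
Profit = 35969.2756 - 5847.4996 = 30121.7760

30121.7760 $


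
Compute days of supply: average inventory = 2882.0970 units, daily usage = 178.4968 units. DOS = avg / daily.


DOS = 2882.0970 / 178.4968 = 16.1465

16.1465 days


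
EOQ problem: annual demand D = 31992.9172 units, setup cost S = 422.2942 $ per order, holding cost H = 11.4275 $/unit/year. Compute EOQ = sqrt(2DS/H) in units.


2*D*S = 2 * 31992.9172 * 422.2942 = 27020846.7493
2*D*S/H = 2364545.7667
EOQ = sqrt(2364545.7667) = 1537.7080

1537.7080 units


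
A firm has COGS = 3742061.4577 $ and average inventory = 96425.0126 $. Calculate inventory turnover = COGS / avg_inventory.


Turnover = 3742061.4577 / 96425.0126 = 38.8080

38.8080


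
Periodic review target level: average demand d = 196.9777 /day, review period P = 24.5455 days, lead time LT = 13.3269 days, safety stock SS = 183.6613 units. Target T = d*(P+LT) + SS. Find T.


P + LT = 37.8724
d*(P+LT) = 196.9777 * 37.8724 = 7460.0182
T = 7460.0182 + 183.6613 = 7643.6795

7643.6795 units


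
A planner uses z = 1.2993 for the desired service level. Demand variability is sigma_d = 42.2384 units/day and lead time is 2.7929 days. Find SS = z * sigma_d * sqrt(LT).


sqrt(LT) = sqrt(2.7929) = 1.6712
SS = 1.2993 * 42.2384 * 1.6712 = 91.7159

91.7159 units


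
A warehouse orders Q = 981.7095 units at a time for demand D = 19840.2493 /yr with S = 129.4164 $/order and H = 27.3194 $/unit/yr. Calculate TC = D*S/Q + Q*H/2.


Ordering cost = D*S/Q = 2615.4923
Holding cost = Q*H/2 = 13409.8573
TC = 2615.4923 + 13409.8573 = 16025.3496

16025.3496 $/yr


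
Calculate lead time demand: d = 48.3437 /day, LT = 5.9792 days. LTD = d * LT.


LTD = 48.3437 * 5.9792 = 289.0567

289.0567 units


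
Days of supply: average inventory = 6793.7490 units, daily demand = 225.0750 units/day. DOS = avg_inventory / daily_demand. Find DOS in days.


DOS = 6793.7490 / 225.0750 = 30.1844

30.1844 days


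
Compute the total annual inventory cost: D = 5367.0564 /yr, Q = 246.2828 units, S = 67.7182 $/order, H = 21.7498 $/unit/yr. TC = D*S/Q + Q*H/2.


Ordering cost = D*S/Q = 1475.7320
Holding cost = Q*H/2 = 2678.3008
TC = 1475.7320 + 2678.3008 = 4154.0328

4154.0328 $/yr


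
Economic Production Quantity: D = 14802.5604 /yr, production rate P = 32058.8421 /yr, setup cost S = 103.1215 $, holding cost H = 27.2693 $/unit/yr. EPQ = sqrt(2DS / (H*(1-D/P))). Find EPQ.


1 - D/P = 1 - 0.4617 = 0.5383
H*(1-D/P) = 14.6782
2DS = 3052924.4646
EPQ = sqrt(207990.1078) = 456.0593

456.0593 units


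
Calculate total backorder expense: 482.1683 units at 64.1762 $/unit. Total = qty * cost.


Total = 482.1683 * 64.1762 = 30943.7293

30943.7293 $


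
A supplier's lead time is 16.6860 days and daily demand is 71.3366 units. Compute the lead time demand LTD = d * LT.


LTD = 71.3366 * 16.6860 = 1190.3225

1190.3225 units


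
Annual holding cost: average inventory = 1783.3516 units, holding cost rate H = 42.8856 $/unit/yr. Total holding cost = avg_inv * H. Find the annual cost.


Cost = 1783.3516 * 42.8856 = 76480.1034

76480.1034 $/yr


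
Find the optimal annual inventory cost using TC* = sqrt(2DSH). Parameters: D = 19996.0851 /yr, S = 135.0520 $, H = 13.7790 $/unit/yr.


2*D*S*H = 74420689.9900
TC* = sqrt(74420689.9900) = 8626.7427

8626.7427 $/yr


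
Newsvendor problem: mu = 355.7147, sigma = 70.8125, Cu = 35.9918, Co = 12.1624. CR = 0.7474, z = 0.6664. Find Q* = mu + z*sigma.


CR = Cu/(Cu+Co) = 35.9918/(35.9918+12.1624) = 0.7474
z = 0.6664
Q* = 355.7147 + 0.6664 * 70.8125 = 402.9042

402.9042 units


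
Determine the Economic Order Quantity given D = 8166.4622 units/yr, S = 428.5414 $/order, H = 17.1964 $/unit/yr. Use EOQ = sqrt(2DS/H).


2*D*S = 2 * 8166.4622 * 428.5414 = 6999334.2885
2*D*S/H = 407023.2309
EOQ = sqrt(407023.2309) = 637.9837

637.9837 units


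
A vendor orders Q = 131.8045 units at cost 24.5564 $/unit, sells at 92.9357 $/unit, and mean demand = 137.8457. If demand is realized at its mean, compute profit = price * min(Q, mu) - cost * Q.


Sales at mu = min(131.8045, 137.8457) = 131.8045
Revenue = 92.9357 * 131.8045 = 12249.3435
Total cost = 24.5564 * 131.8045 = 3236.6440
Profit = 12249.3435 - 3236.6440 = 9012.6994

9012.6994 $


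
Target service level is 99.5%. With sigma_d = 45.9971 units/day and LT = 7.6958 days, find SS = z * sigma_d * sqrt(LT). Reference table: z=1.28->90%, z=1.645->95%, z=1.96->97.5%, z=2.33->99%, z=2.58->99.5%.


From the table, SL = 99.5% corresponds to z = 2.58
sqrt(LT) = sqrt(7.6958) = 2.7741
SS = 2.58 * 45.9971 * 2.7741 = 329.2131

329.2131 units


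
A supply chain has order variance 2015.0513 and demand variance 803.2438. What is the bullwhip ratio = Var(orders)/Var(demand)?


BW = 2015.0513 / 803.2438 = 2.5086

2.5086


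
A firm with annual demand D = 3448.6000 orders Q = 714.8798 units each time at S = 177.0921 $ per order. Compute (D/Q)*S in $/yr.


Number of orders = D/Q = 4.8240
Cost = 4.8240 * 177.0921 = 854.2972

854.2972 $/yr


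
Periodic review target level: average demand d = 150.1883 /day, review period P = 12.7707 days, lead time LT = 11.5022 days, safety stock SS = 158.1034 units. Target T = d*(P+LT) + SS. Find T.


P + LT = 24.2729
d*(P+LT) = 150.1883 * 24.2729 = 3645.5056
T = 3645.5056 + 158.1034 = 3803.6090

3803.6090 units


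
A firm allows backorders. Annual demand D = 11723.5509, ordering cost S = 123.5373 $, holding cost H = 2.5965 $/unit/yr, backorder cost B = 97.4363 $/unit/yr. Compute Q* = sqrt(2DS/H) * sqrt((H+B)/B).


sqrt(2DS/H) = 1056.2081
sqrt((H+B)/B) = 1.0132
Q* = 1056.2081 * 1.0132 = 1070.1885

1070.1885 units


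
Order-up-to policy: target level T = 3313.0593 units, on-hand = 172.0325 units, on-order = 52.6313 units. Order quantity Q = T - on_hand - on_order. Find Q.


Inventory position = OH + OO = 172.0325 + 52.6313 = 224.6638
Q = 3313.0593 - 224.6638 = 3088.3955

3088.3955 units


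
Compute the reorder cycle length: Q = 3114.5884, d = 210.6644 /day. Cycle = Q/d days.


Cycle = 3114.5884 / 210.6644 = 14.7846

14.7846 days


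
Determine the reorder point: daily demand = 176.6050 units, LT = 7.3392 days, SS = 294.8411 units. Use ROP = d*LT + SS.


d*LT = 176.6050 * 7.3392 = 1296.1394
ROP = 1296.1394 + 294.8411 = 1590.9805

1590.9805 units


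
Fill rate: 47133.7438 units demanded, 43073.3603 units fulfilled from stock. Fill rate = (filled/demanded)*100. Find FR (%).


FR = 43073.3603 / 47133.7438 * 100 = 91.3854

91.3854%


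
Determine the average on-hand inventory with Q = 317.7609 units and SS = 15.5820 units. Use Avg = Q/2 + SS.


Q/2 = 158.8804
Avg = 158.8804 + 15.5820 = 174.4624

174.4624 units


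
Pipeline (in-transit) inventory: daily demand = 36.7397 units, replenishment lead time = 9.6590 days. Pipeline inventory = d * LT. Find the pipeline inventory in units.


Pipeline = 36.7397 * 9.6590 = 354.8688

354.8688 units


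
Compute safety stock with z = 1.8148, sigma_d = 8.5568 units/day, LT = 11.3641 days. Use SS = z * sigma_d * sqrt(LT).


sqrt(LT) = sqrt(11.3641) = 3.3711
SS = 1.8148 * 8.5568 * 3.3711 = 52.3489

52.3489 units


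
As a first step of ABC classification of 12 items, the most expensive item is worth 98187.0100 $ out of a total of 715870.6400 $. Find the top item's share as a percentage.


Top item = 98187.0100
Total = 715870.6400
Percentage = 98187.0100 / 715870.6400 * 100 = 13.7157

13.7157%


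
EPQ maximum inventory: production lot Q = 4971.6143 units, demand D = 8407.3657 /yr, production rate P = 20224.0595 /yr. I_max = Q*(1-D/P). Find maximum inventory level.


D/P = 0.4157
1 - D/P = 0.5843
I_max = 4971.6143 * 0.5843 = 2904.8591

2904.8591 units


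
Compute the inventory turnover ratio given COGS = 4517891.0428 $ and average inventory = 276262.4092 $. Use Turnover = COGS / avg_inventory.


Turnover = 4517891.0428 / 276262.4092 = 16.3536

16.3536


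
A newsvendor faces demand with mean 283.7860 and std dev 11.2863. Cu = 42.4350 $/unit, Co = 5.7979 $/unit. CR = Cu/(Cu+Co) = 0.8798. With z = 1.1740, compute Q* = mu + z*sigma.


CR = Cu/(Cu+Co) = 42.4350/(42.4350+5.7979) = 0.8798
z = 1.1740
Q* = 283.7860 + 1.1740 * 11.2863 = 297.0361

297.0361 units


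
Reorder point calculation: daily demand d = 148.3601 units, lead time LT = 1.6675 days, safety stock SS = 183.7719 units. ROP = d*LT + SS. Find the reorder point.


d*LT = 148.3601 * 1.6675 = 247.3905
ROP = 247.3905 + 183.7719 = 431.1624

431.1624 units


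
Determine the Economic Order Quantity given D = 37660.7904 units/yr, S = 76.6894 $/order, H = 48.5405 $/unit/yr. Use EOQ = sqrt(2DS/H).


2*D*S = 2 * 37660.7904 * 76.6894 = 5776366.8386
2*D*S/H = 119000.9752
EOQ = sqrt(119000.9752) = 344.9652

344.9652 units


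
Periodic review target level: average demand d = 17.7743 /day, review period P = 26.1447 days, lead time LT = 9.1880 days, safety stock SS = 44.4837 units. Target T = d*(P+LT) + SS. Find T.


P + LT = 35.3327
d*(P+LT) = 17.7743 * 35.3327 = 628.0140
T = 628.0140 + 44.4837 = 672.4977

672.4977 units


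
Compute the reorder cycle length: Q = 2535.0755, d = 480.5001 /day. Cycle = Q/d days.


Cycle = 2535.0755 / 480.5001 = 5.2759

5.2759 days


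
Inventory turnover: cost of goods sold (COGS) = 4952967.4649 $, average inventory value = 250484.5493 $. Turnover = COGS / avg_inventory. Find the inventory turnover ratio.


Turnover = 4952967.4649 / 250484.5493 = 19.7735

19.7735


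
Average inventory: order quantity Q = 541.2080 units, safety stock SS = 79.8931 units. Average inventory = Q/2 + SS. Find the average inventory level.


Q/2 = 270.6040
Avg = 270.6040 + 79.8931 = 350.4971

350.4971 units


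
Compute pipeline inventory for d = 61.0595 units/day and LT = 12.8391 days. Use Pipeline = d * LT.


Pipeline = 61.0595 * 12.8391 = 783.9490

783.9490 units


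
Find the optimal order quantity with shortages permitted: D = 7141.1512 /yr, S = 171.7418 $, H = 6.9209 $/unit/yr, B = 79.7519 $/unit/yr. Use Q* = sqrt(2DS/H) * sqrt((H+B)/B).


sqrt(2DS/H) = 595.3273
sqrt((H+B)/B) = 1.0425
Q* = 595.3273 * 1.0425 = 620.6214

620.6214 units


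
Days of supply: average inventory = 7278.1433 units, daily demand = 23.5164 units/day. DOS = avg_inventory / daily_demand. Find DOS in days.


DOS = 7278.1433 / 23.5164 = 309.4922

309.4922 days


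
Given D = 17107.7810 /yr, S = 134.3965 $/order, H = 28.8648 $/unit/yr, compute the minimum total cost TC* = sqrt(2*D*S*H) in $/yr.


2*D*S*H = 132733390.8912
TC* = sqrt(132733390.8912) = 11520.9978

11520.9978 $/yr


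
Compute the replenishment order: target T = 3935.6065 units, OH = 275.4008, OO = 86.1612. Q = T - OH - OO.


Inventory position = OH + OO = 275.4008 + 86.1612 = 361.5620
Q = 3935.6065 - 361.5620 = 3574.0445

3574.0445 units


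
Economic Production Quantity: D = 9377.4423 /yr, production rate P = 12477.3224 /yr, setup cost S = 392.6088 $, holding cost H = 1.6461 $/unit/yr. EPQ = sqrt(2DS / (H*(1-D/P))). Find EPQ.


1 - D/P = 1 - 0.7516 = 0.2484
H*(1-D/P) = 0.4090
2DS = 7363332.7369
EPQ = sqrt(18005065.7586) = 4243.2377

4243.2377 units


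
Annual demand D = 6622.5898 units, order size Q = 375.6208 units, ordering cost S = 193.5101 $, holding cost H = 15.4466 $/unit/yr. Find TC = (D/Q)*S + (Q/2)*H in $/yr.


Ordering cost = D*S/Q = 3411.7866
Holding cost = Q*H/2 = 2901.0321
TC = 3411.7866 + 2901.0321 = 6312.8187

6312.8187 $/yr


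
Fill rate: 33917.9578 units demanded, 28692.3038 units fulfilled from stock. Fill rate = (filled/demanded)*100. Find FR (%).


FR = 28692.3038 / 33917.9578 * 100 = 84.5933

84.5933%


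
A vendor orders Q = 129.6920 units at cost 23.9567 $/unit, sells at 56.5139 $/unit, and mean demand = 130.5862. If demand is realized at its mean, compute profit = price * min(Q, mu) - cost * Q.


Sales at mu = min(129.6920, 130.5862) = 129.6920
Revenue = 56.5139 * 129.6920 = 7329.4007
Total cost = 23.9567 * 129.6920 = 3106.9923
Profit = 7329.4007 - 3106.9923 = 4222.4084

4222.4084 $


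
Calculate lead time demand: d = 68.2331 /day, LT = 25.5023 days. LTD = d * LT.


LTD = 68.2331 * 25.5023 = 1740.1010

1740.1010 units


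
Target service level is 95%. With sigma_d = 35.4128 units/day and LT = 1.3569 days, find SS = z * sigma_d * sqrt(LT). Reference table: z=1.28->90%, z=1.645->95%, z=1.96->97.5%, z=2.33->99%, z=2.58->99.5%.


From the table, SL = 95% corresponds to z = 1.645
sqrt(LT) = sqrt(1.3569) = 1.1649
SS = 1.645 * 35.4128 * 1.1649 = 67.8578

67.8578 units


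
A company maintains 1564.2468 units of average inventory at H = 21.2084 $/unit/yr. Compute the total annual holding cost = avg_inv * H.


Cost = 1564.2468 * 21.2084 = 33175.1718

33175.1718 $/yr


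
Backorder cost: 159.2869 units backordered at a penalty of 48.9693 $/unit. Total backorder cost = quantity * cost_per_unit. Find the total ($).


Total = 159.2869 * 48.9693 = 7800.1680

7800.1680 $


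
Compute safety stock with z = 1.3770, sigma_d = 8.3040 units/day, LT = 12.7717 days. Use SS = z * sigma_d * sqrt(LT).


sqrt(LT) = sqrt(12.7717) = 3.5738
SS = 1.3770 * 8.3040 * 3.5738 = 40.8644

40.8644 units


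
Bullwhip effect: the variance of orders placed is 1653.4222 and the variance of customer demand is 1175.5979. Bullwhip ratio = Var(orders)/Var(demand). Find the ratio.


BW = 1653.4222 / 1175.5979 = 1.4065

1.4065


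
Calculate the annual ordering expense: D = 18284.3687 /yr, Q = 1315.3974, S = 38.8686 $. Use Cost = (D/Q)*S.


Number of orders = D/Q = 13.9003
Cost = 13.9003 * 38.8686 = 540.2837

540.2837 $/yr


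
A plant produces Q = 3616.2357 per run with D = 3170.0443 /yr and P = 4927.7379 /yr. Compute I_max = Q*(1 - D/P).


D/P = 0.6433
1 - D/P = 0.3567
I_max = 3616.2357 * 0.3567 = 1289.8889

1289.8889 units


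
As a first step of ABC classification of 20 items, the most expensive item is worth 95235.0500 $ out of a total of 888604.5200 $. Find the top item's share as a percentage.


Top item = 95235.0500
Total = 888604.5200
Percentage = 95235.0500 / 888604.5200 * 100 = 10.7174

10.7174%


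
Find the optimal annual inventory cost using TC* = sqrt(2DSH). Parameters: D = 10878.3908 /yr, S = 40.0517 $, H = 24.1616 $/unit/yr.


2*D*S*H = 21054323.7587
TC* = sqrt(21054323.7587) = 4588.4991

4588.4991 $/yr


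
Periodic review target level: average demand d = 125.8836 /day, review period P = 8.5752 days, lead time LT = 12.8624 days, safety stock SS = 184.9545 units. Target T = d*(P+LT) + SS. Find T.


P + LT = 21.4376
d*(P+LT) = 125.8836 * 21.4376 = 2698.6423
T = 2698.6423 + 184.9545 = 2883.5968

2883.5968 units


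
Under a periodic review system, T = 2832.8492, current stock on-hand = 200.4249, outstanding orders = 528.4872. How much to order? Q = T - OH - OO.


Inventory position = OH + OO = 200.4249 + 528.4872 = 728.9121
Q = 2832.8492 - 728.9121 = 2103.9371

2103.9371 units


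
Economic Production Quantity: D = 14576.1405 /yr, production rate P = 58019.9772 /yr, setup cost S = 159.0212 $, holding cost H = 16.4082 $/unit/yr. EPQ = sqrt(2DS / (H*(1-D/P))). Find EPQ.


1 - D/P = 1 - 0.2512 = 0.7488
H*(1-D/P) = 12.2860
2DS = 4635830.7074
EPQ = sqrt(377325.3713) = 614.2682

614.2682 units


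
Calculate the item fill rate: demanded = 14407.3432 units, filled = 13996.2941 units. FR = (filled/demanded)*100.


FR = 13996.2941 / 14407.3432 * 100 = 97.1469

97.1469%


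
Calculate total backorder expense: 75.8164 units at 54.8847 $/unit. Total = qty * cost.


Total = 75.8164 * 54.8847 = 4161.1604

4161.1604 $


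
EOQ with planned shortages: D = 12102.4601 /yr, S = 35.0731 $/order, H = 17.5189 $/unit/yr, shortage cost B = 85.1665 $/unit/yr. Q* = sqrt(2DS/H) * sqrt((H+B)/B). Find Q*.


sqrt(2DS/H) = 220.1332
sqrt((H+B)/B) = 1.0980
Q* = 220.1332 * 1.0980 = 241.7160

241.7160 units


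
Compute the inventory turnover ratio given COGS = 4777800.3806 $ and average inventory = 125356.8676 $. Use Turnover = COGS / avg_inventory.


Turnover = 4777800.3806 / 125356.8676 = 38.1136

38.1136


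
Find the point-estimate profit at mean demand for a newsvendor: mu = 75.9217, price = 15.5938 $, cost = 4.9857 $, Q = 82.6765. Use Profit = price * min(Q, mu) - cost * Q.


Sales at mu = min(82.6765, 75.9217) = 75.9217
Revenue = 15.5938 * 75.9217 = 1183.9078
Total cost = 4.9857 * 82.6765 = 412.2002
Profit = 1183.9078 - 412.2002 = 771.7076

771.7076 $


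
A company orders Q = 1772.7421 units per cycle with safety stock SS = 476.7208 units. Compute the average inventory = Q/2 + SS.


Q/2 = 886.3710
Avg = 886.3710 + 476.7208 = 1363.0919

1363.0919 units


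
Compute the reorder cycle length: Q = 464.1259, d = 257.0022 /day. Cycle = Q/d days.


Cycle = 464.1259 / 257.0022 = 1.8059

1.8059 days


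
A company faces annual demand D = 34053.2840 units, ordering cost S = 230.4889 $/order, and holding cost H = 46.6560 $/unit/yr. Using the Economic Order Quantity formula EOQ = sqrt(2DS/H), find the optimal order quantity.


2*D*S = 2 * 34053.2840 * 230.4889 = 15697807.9411
2*D*S/H = 336458.5035
EOQ = sqrt(336458.5035) = 580.0504

580.0504 units


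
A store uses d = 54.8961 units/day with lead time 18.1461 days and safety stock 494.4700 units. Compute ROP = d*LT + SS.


d*LT = 54.8961 * 18.1461 = 996.1501
ROP = 996.1501 + 494.4700 = 1490.6201

1490.6201 units


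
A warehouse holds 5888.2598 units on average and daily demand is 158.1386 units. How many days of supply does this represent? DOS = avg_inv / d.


DOS = 5888.2598 / 158.1386 = 37.2348

37.2348 days


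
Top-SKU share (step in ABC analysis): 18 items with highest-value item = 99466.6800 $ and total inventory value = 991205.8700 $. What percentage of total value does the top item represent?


Top item = 99466.6800
Total = 991205.8700
Percentage = 99466.6800 / 991205.8700 * 100 = 10.0349

10.0349%
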